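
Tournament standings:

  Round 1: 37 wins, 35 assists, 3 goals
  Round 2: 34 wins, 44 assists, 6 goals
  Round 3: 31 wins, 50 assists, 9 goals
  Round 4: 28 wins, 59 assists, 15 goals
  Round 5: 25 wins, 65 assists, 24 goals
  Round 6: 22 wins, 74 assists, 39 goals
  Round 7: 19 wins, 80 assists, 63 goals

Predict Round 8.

16 wins, 89 assists, 102 goals

Wins goes 37, 34, 31, 28, 25, 22, 19 → 16 (−3 each step).
Assists: alternating steps +9, +6, +9, +6, …; 35, 44, 50, 59, 65, 74, 80 → 89.
Goals: each term is the sum of the two before it, so 3, 6, 9, 15, 24, 39, 63 → 102.
Combining the parts gives 16 wins, 89 assists, 102 goals.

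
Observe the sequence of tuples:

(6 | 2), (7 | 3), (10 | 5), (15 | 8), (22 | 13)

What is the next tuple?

First part — differences are 1, 3, 5, … (increasing by 2 each time): 6, 7, 10, 15, 22 → 31.
Second part: each term is the sum of the two before it; 2, 3, 5, 8, 13 → 21.
Putting it together: (31 | 21).

(31 | 21)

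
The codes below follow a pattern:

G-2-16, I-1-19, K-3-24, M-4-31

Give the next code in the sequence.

O-7-40

Letter: G, I, K, M → O (letters move forward 2 places in the alphabet).
Second component: each term is the sum of the two before it, so 2, 1, 3, 4 → 7.
Third component: 16, 19, 24, 31 → 40 (differences are 3, 5, 7, … (increasing by 2 each time)).
Combining the parts gives O-7-40.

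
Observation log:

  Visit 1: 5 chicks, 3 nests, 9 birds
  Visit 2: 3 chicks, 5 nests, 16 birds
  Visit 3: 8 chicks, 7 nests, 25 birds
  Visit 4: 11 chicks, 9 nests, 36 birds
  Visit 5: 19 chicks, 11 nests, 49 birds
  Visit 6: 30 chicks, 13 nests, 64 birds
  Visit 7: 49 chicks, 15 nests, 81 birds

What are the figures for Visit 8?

79 chicks, 17 nests, 100 birds

Chicks: 5, 3, 8, 11, 19, 30, 49 → 79 (each term is the sum of the two before it).
Nests goes 3, 5, 7, 9, 11, 13, 15 → 17 (+2 each step).
Birds: 9, 16, 25, 36, 49, 64, 81 → 100 (perfect squares: 3², 4², 5², …).
Putting it together: 79 chicks, 17 nests, 100 birds.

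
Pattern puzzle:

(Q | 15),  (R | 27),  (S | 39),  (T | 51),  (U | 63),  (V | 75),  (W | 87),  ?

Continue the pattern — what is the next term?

(X | 99)

Letter — letters move forward 1 place in the alphabet: Q, R, S, T, U, V, W → X.
Second part: 15, 27, 39, 51, 63, 75, 87 → 99 (+12 each step).
So the next term is (X | 99).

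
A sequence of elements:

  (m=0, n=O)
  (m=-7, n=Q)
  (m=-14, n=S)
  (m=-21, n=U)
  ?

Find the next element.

(m=-28, n=W)

M: −7 each step; 0, -7, -14, -21 → -28.
N: letters move forward 2 places in the alphabet, so O, Q, S, U → W.
Putting it together: (m=-28, n=W).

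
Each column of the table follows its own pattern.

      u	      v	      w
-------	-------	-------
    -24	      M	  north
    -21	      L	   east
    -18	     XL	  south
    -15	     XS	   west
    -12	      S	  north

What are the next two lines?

-9  M  east; -6  L  south

Column u: -24, -21, -18, -15, -12 → -9 → -6 (+3 each step).
Column v goes M, L, XL, XS, S → M → L (runs through clothing sizes XS→XL).
Column w goes north, east, south, west, north → east → south (repeats north → east → south → west).
So the next two lines are -9  M  east and -6  L  south.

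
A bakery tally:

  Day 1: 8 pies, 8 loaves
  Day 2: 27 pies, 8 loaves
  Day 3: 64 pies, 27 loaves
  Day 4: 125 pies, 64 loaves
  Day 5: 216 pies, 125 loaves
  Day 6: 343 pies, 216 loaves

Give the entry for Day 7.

512 pies, 343 loaves

For the pies, perfect cubes: 2³, 3³, 4³, …: 8, 27, 64, 125, 216, 343 → 512.
Loaves: always the previous value of the pies; 8, 8, 27, 64, 125, 216 → 343.
So the next row is 512 pies, 343 loaves.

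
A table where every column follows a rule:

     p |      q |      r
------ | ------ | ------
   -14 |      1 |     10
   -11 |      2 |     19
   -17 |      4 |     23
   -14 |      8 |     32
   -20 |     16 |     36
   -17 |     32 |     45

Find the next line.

Column p: alternating steps +3, −6, +3, −6, …, so -14, -11, -17, -14, -20, -17 → -23.
Column q: 1, 2, 4, 8, 16, 32 → 64 (×2 each step).
Column r goes 10, 19, 23, 32, 36, 45 → 49 (alternating steps +9, +4, +9, +4, …).
So the next line is -23  64  49.

-23  64  49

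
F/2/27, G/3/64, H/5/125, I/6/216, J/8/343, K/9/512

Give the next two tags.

Letter: letters move forward 1 place in the alphabet; F, G, H, I, J, K → L → M.
Second component — alternating steps +1, +2, +1, +2, …: 2, 3, 5, 6, 8, 9 → 11 → 12.
Third component — perfect cubes: 3³, 4³, 5³, …: 27, 64, 125, 216, 343, 512 → 729 → 1000.
So the next two tags are L/11/729 and M/12/1000.

L/11/729, M/12/1000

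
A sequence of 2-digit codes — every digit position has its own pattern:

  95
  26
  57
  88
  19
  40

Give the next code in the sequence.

First digit: +3 each step, mod 10; 9, 2, 5, 8, 1, 4 → 7.
Second digit: +1 each step, mod 10, so 5, 6, 7, 8, 9, 0 → 1.
Combining the parts gives 71.

71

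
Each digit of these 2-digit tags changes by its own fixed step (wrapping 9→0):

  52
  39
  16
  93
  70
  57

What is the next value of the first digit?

First digit: 5, 3, 1, 9, 7, 5 → 3 (−2 each step, mod 10).

3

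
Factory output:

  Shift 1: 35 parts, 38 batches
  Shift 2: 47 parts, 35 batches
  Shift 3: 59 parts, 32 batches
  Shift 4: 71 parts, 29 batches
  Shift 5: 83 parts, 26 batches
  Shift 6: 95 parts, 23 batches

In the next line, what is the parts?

Parts: 35, 47, 59, 71, 83, 95 → 107 (+12 each step).
Batches goes 38, 35, 32, 29, 26, 23 → 20 (−3 each step).

107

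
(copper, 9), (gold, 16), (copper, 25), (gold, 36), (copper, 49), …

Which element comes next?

Metal — alternates copper ↔ gold: copper, gold, copper, gold, copper → gold.
For the second slot, perfect squares: 3², 4², 5², …: 9, 16, 25, 36, 49 → 64.
So the next element is (gold, 64).

(gold, 64)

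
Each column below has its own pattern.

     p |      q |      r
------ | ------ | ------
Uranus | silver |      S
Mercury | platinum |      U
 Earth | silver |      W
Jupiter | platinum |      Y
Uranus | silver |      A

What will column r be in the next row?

Column r: letters move forward 2 places in the alphabet, wrapping Z→A; S, U, W, Y, A → C.

C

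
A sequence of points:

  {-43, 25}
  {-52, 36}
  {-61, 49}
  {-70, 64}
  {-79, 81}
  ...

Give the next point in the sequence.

{-88, 100}

First value: -43, -52, -61, -70, -79 → -88 (−9 each step).
Second value goes 25, 36, 49, 64, 81 → 100 (perfect squares: 5², 6², 7², …).
Combining the parts gives {-88, 100}.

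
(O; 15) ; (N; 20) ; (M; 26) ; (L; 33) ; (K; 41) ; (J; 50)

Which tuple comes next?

(I; 60)

Letter — letters move back 1 place in the alphabet: O, N, M, L, K, J → I.
Second slot: 15, 20, 26, 33, 41, 50 → 60 (differences are 5, 6, 7, … (increasing by 1 each time)).
So the next tuple is (I; 60).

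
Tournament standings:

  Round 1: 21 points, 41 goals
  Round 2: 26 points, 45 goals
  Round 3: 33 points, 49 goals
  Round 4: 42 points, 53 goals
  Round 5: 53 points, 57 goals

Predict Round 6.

66 points, 61 goals

For the points, differences are 5, 7, 9, … (increasing by 2 each time): 21, 26, 33, 42, 53 → 66.
Goals — +4 each step: 41, 45, 49, 53, 57 → 61.
So the next row is 66 points, 61 goals.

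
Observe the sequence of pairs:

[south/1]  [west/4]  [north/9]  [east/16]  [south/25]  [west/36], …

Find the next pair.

[north/49]

Direction — repeats south → west → north → east: south, west, north, east, south, west → north.
Second entry: 1, 4, 9, 16, 25, 36 → 49 (perfect squares: 1², 2², 3², …).
Combining the parts gives [north/49].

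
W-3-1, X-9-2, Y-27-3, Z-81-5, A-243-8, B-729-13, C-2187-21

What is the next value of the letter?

D

For the letter, letters move forward 1 place in the alphabet, wrapping Z→A: W, X, Y, Z, A, B, C → D.
Second component: ×3 each step, so 3, 9, 27, 81, 243, 729, 2187 → 6561.
Third component: each term is the sum of the two before it, so 1, 2, 3, 5, 8, 13, 21 → 34.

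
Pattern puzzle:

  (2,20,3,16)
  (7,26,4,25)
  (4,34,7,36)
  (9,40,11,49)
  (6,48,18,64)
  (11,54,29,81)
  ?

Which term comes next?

(8,62,47,100)

First coordinate: alternating steps +5, −3, +5, −3, …; 2, 7, 4, 9, 6, 11 → 8.
Second coordinate: alternating steps +6, +8, +6, +8, …, so 20, 26, 34, 40, 48, 54 → 62.
Third coordinate: each term is the sum of the two before it, so 3, 4, 7, 11, 18, 29 → 47.
For the fourth coordinate, perfect squares: 4², 5², 6², …: 16, 25, 36, 49, 64, 81 → 100.
Combining the parts gives (8,62,47,100).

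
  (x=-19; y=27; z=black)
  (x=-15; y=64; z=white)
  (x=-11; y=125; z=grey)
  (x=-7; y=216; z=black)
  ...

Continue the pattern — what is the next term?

(x=-3; y=343; z=white)

X — +4 each step: -19, -15, -11, -7 → -3.
Y — perfect cubes: 3³, 4³, 5³, …: 27, 64, 125, 216 → 343.
Z: repeats black → white → grey; black, white, grey, black → white.
So the next term is (x=-3; y=343; z=white).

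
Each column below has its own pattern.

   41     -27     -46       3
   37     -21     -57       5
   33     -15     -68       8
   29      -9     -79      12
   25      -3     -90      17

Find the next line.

First component: 41, 37, 33, 29, 25 → 21 (−4 each step).
Second component: +6 each step, so -27, -21, -15, -9, -3 → 3.
Third component goes -46, -57, -68, -79, -90 → -101 (−11 each step).
Fourth component: 3, 5, 8, 12, 17 → 23 (differences are 2, 3, 4, … (increasing by 1 each time)).
So the next line is 21  3  -101  23.

21  3  -101  23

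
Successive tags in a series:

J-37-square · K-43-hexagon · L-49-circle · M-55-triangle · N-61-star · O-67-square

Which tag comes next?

Letter goes J, K, L, M, N, O → P (letters move forward 1 place in the alphabet).
Second component goes 37, 43, 49, 55, 61, 67 → 73 (+6 each step).
For the shape, repeats square → hexagon → circle → triangle → star: square, hexagon, circle, triangle, star, square → hexagon.
So the next tag is P-73-hexagon.

P-73-hexagon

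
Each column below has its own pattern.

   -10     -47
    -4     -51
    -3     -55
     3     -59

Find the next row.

4  -63

First component: alternating steps +6, +1, +6, +1, …, so -10, -4, -3, 3 → 4.
Second component: -47, -51, -55, -59 → -63 (−4 each step).
Putting it together: 4  -63.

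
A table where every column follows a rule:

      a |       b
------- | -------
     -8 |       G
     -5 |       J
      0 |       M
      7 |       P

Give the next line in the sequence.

16  S

Column a — differences are 3, 5, 7, … (increasing by 2 each time): -8, -5, 0, 7 → 16.
For the column b, letters move forward 3 places in the alphabet: G, J, M, P → S.
Combining the parts gives 16  S.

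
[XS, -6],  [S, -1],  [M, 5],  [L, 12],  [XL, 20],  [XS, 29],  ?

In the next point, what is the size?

Size: XS, S, M, L, XL, XS → S (repeats XS → S → M → L → XL).

S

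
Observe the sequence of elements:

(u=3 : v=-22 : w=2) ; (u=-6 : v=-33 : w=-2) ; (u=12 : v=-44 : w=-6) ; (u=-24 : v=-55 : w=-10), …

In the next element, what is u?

48

For the u, ×(-2) each step: 3, -6, 12, -24 → 48.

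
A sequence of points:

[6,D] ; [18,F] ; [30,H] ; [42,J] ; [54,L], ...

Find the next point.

First part — +12 each step: 6, 18, 30, 42, 54 → 66.
Letter goes D, F, H, J, L → N (letters move forward 2 places in the alphabet).
So the next point is [66,N].

[66,N]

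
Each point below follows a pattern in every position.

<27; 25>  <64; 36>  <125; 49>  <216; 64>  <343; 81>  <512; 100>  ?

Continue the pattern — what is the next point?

First part — perfect cubes: 3³, 4³, 5³, …: 27, 64, 125, 216, 343, 512 → 729.
For the second part, perfect squares: 5², 6², 7², …: 25, 36, 49, 64, 81, 100 → 121.
So the next point is <729; 121>.

<729; 121>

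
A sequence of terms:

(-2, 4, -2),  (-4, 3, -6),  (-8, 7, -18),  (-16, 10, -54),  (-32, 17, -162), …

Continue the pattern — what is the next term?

(-64, 27, -486)

First component — ×2 each step: -2, -4, -8, -16, -32 → -64.
Second component — each term is the sum of the two before it: 4, 3, 7, 10, 17 → 27.
Third component: ×3 each step; -2, -6, -18, -54, -162 → -486.
Putting it together: (-64, 27, -486).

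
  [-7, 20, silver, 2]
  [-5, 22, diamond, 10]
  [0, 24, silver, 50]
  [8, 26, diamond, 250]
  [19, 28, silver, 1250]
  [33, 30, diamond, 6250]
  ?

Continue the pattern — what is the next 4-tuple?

[50, 32, silver, 31250]

For the first coordinate, differences are 2, 5, 8, … (increasing by 3 each time): -7, -5, 0, 8, 19, 33 → 50.
Second coordinate: +2 each step; 20, 22, 24, 26, 28, 30 → 32.
For the rank, alternates silver ↔ diamond: silver, diamond, silver, diamond, silver, diamond → silver.
For the fourth coordinate, ×5 each step: 2, 10, 50, 250, 1250, 6250 → 31250.
So the next 4-tuple is [50, 32, silver, 31250].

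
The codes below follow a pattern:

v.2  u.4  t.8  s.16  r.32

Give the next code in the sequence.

Letter — letters move back 1 place in the alphabet: v, u, t, s, r → q.
Second component goes 2, 4, 8, 16, 32 → 64 (×2 each step).
Combining the parts gives q.64.

q.64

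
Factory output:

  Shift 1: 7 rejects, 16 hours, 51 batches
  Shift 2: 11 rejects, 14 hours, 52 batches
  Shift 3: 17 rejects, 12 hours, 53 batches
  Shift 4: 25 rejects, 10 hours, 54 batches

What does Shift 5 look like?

35 rejects, 8 hours, 55 batches

Rejects: 7, 11, 17, 25 → 35 (differences are 4, 6, 8, … (increasing by 2 each time)).
Hours: −2 each step, so 16, 14, 12, 10 → 8.
For the batches, +1 each step: 51, 52, 53, 54 → 55.
Putting it together: 35 rejects, 8 hours, 55 batches.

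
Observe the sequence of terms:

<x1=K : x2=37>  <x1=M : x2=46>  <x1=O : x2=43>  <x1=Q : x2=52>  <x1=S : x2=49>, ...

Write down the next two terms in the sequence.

For the x1, letters move forward 2 places in the alphabet: K, M, O, Q, S → U → W.
X2 goes 37, 46, 43, 52, 49 → 58 → 55 (alternating steps +9, −3, +9, −3, …).
So the next two terms are <x1=U : x2=58> and <x1=W : x2=55>.

<x1=U : x2=58>, <x1=W : x2=55>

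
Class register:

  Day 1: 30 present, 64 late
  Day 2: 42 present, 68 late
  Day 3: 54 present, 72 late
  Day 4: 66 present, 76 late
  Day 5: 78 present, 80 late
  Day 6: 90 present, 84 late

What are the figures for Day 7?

Present: +12 each step; 30, 42, 54, 66, 78, 90 → 102.
Late: +4 each step; 64, 68, 72, 76, 80, 84 → 88.
Putting it together: 102 present, 88 late.

102 present, 88 late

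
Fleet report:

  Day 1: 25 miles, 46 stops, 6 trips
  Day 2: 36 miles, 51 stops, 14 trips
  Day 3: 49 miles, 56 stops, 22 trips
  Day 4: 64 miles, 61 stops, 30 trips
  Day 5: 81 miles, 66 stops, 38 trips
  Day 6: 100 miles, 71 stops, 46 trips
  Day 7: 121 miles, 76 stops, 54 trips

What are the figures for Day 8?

Miles — perfect squares: 5², 6², 7², …: 25, 36, 49, 64, 81, 100, 121 → 144.
For the stops, +5 each step: 46, 51, 56, 61, 66, 71, 76 → 81.
Trips: +8 each step, so 6, 14, 22, 30, 38, 46, 54 → 62.
So the next record is 144 miles, 81 stops, 62 trips.

144 miles, 81 stops, 62 trips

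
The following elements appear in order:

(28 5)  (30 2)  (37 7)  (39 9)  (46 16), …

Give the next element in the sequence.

(48 25)

First value goes 28, 30, 37, 39, 46 → 48 (alternating steps +2, +7, +2, +7, …).
Second value: each term is the sum of the two before it, so 5, 2, 7, 9, 16 → 25.
So the next element is (48 25).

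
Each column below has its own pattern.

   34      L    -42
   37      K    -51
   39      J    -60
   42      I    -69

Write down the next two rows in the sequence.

First component goes 34, 37, 39, 42 → 44 → 47 (alternating steps +3, +2, +3, +2, …).
Letter: letters move back 1 place in the alphabet, so L, K, J, I → H → G.
Third component: −9 each step; -42, -51, -60, -69 → -78 → -87.
So the next two rows are 44  H  -78 and 47  G  -87.

44  H  -78; 47  G  -87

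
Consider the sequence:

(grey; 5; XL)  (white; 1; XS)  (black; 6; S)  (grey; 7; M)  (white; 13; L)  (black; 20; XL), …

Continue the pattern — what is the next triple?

(grey; 33; XS)

Shade: grey, white, black, grey, white, black → grey (repeats grey → white → black).
Second entry goes 5, 1, 6, 7, 13, 20 → 33 (each term is the sum of the two before it).
Size: XL, XS, S, M, L, XL → XS (repeats XL → XS → S → M → L).
Putting it together: (grey; 33; XS).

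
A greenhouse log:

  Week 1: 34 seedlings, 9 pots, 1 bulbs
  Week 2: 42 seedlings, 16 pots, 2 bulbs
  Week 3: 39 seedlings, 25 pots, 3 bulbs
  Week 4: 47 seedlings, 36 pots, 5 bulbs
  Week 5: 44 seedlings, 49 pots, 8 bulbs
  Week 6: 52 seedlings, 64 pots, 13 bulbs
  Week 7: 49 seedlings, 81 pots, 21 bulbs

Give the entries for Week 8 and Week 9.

57 seedlings, 100 pots, 34 bulbs; 54 seedlings, 121 pots, 55 bulbs

Seedlings: alternating steps +8, −3, +8, −3, …, so 34, 42, 39, 47, 44, 52, 49 → 57 → 54.
Pots: perfect squares: 3², 4², 5², …; 9, 16, 25, 36, 49, 64, 81 → 100 → 121.
Bulbs goes 1, 2, 3, 5, 8, 13, 21 → 34 → 55 (each term is the sum of the two before it).
So the next two lines are 57 seedlings, 100 pots, 34 bulbs and 54 seedlings, 121 pots, 55 bulbs.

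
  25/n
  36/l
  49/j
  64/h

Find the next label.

For the first component, perfect squares: 5², 6², 7², …: 25, 36, 49, 64 → 81.
Letter — letters move back 2 places in the alphabet: n, l, j, h → f.
So the next label is 81/f.

81/f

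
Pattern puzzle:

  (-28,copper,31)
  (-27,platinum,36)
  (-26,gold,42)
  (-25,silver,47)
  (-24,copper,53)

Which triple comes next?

(-23,platinum,58)

First entry: +1 each step; -28, -27, -26, -25, -24 → -23.
Metal: copper, platinum, gold, silver, copper → platinum (repeats copper → platinum → gold → silver).
Third entry goes 31, 36, 42, 47, 53 → 58 (alternating steps +5, +6, +5, +6, …).
Combining the parts gives (-23,platinum,58).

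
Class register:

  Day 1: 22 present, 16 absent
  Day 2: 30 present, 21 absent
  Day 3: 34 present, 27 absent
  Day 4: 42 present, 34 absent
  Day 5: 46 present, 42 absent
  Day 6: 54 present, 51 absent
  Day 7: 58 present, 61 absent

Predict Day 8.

66 present, 72 absent

For the present, alternating steps +8, +4, +8, +4, …: 22, 30, 34, 42, 46, 54, 58 → 66.
Absent: differences are 5, 6, 7, … (increasing by 1 each time), so 16, 21, 27, 34, 42, 51, 61 → 72.
Combining the parts gives 66 present, 72 absent.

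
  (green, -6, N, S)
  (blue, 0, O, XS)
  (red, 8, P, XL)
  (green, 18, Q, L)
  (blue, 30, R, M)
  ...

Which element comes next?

(red, 44, S, S)

For the colour, repeats green → blue → red: green, blue, red, green, blue → red.
Second entry: differences are 6, 8, 10, … (increasing by 2 each time), so -6, 0, 8, 18, 30 → 44.
Letter: letters move forward 1 place in the alphabet, so N, O, P, Q, R → S.
Size: S, XS, XL, L, M → S (runs backward through clothing sizes XS→XL).
Combining the parts gives (red, 44, S, S).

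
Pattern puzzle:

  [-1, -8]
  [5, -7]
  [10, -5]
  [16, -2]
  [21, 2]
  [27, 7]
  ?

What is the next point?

First coordinate goes -1, 5, 10, 16, 21, 27 → 32 (alternating steps +6, +5, +6, +5, …).
Second coordinate — differences are 1, 2, 3, … (increasing by 1 each time): -8, -7, -5, -2, 2, 7 → 13.
Combining the parts gives [32, 13].

[32, 13]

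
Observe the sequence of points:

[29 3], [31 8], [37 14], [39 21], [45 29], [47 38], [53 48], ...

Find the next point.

[55 59]

First value: 29, 31, 37, 39, 45, 47, 53 → 55 (alternating steps +2, +6, +2, +6, …).
Second value: differences are 5, 6, 7, … (increasing by 1 each time); 3, 8, 14, 21, 29, 38, 48 → 59.
Putting it together: [55 59].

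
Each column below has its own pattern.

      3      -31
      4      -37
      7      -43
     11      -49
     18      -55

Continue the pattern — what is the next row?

29  -61

First component: 3, 4, 7, 11, 18 → 29 (each term is the sum of the two before it).
Second component: −6 each step, so -31, -37, -43, -49, -55 → -61.
So the next row is 29  -61.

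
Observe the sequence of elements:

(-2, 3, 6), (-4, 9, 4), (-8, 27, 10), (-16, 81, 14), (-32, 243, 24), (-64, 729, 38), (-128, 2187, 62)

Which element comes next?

First component: ×2 each step, so -2, -4, -8, -16, -32, -64, -128 → -256.
For the second component, ×3 each step: 3, 9, 27, 81, 243, 729, 2187 → 6561.
Third component goes 6, 4, 10, 14, 24, 38, 62 → 100 (each term is the sum of the two before it).
Putting it together: (-256, 6561, 100).

(-256, 6561, 100)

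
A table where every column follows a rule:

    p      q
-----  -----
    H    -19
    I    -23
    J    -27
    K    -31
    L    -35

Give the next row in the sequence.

M  -39

Column p: letters move forward 1 place in the alphabet; H, I, J, K, L → M.
For the column q, −4 each step: -19, -23, -27, -31, -35 → -39.
So the next row is M  -39.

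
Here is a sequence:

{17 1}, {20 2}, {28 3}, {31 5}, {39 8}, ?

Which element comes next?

For the first slot, alternating steps +3, +8, +3, +8, …: 17, 20, 28, 31, 39 → 42.
Second slot — each term is the sum of the two before it: 1, 2, 3, 5, 8 → 13.
So the next element is {42 13}.

{42 13}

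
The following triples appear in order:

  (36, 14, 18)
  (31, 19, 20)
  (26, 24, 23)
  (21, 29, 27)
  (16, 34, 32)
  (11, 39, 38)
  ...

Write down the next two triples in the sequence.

For the first component, −5 each step: 36, 31, 26, 21, 16, 11 → 6 → 1.
Second component: +5 each step, so 14, 19, 24, 29, 34, 39 → 44 → 49.
Third component — differences are 2, 3, 4, … (increasing by 1 each time): 18, 20, 23, 27, 32, 38 → 45 → 53.
So the next two triples are (6, 44, 45) and (1, 49, 53).

(6, 44, 45), (1, 49, 53)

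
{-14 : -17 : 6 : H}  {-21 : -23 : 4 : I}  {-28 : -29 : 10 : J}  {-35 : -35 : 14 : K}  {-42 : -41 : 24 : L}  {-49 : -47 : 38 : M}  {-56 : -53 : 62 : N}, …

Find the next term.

First coordinate: −7 each step; -14, -21, -28, -35, -42, -49, -56 → -63.
Second coordinate — −6 each step: -17, -23, -29, -35, -41, -47, -53 → -59.
Third coordinate — each term is the sum of the two before it: 6, 4, 10, 14, 24, 38, 62 → 100.
Letter — letters move forward 1 place in the alphabet: H, I, J, K, L, M, N → O.
Putting it together: {-63 : -59 : 100 : O}.

{-63 : -59 : 100 : O}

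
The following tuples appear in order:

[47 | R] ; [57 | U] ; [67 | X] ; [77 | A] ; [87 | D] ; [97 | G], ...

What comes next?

For the first slot, +10 each step: 47, 57, 67, 77, 87, 97 → 107.
Letter: letters move forward 3 places in the alphabet, wrapping Z→A, so R, U, X, A, D, G → J.
Combining the parts gives [107 | J].

[107 | J]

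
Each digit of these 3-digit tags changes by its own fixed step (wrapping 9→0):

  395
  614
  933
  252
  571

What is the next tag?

For the first digit, +3 each step, mod 10: 3, 6, 9, 2, 5 → 8.
Second digit goes 9, 1, 3, 5, 7 → 9 (+2 each step, mod 10).
Third digit: −1 each step, mod 10; 5, 4, 3, 2, 1 → 0.
Putting it together: 890.

890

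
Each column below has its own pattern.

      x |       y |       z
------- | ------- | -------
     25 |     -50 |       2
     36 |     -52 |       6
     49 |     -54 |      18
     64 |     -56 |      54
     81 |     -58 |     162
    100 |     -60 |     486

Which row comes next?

121  -62  1458

Column x goes 25, 36, 49, 64, 81, 100 → 121 (perfect squares: 5², 6², 7², …).
Column y — −2 each step: -50, -52, -54, -56, -58, -60 → -62.
Column z — ×3 each step: 2, 6, 18, 54, 162, 486 → 1458.
Putting it together: 121  -62  1458.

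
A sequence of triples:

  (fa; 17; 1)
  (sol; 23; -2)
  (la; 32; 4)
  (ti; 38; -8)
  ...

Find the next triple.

(do; 47; 16)

Note — runs through the solfège scale do→ti: fa, sol, la, ti → do.
Second component: alternating steps +6, +9, +6, +9, …, so 17, 23, 32, 38 → 47.
Third component goes 1, -2, 4, -8 → 16 (×(-2) each step).
So the next triple is (do; 47; 16).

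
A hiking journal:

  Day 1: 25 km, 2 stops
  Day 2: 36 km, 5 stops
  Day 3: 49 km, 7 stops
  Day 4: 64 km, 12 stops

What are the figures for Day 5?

81 km, 19 stops

Km: perfect squares: 5², 6², 7², …; 25, 36, 49, 64 → 81.
Stops: 2, 5, 7, 12 → 19 (each term is the sum of the two before it).
So the next record is 81 km, 19 stops.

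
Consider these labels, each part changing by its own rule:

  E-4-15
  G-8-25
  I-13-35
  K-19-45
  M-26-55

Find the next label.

Letter — letters move forward 2 places in the alphabet: E, G, I, K, M → O.
For the second component, differences are 4, 5, 6, … (increasing by 1 each time): 4, 8, 13, 19, 26 → 34.
Third component goes 15, 25, 35, 45, 55 → 65 (+10 each step).
Combining the parts gives O-34-65.

O-34-65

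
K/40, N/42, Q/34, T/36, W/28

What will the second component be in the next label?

Letter — letters move forward 3 places in the alphabet: K, N, Q, T, W → Z.
Second component: alternating steps +2, −8, +2, −8, …; 40, 42, 34, 36, 28 → 30.

30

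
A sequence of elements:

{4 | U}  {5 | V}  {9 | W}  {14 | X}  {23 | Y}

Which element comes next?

First entry: each term is the sum of the two before it, so 4, 5, 9, 14, 23 → 37.
Letter: letters move forward 1 place in the alphabet; U, V, W, X, Y → Z.
Combining the parts gives {37 | Z}.

{37 | Z}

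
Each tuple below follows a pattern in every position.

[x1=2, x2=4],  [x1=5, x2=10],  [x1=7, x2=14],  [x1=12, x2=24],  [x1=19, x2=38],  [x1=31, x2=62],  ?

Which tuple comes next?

[x1=50, x2=100]

X1: each term is the sum of the two before it, so 2, 5, 7, 12, 19, 31 → 50.
For the x2, always 2 × the x1: 4, 10, 14, 24, 38, 62 → 100.
So the next tuple is [x1=50, x2=100].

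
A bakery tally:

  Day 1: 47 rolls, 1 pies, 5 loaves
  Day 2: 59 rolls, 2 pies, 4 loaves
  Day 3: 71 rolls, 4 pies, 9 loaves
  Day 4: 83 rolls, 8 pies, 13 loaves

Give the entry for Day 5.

Rolls: 47, 59, 71, 83 → 95 (+12 each step).
Pies: 1, 2, 4, 8 → 16 (×2 each step).
Loaves goes 5, 4, 9, 13 → 22 (each term is the sum of the two before it).
So the next line is 95 rolls, 16 pies, 22 loaves.

95 rolls, 16 pies, 22 loaves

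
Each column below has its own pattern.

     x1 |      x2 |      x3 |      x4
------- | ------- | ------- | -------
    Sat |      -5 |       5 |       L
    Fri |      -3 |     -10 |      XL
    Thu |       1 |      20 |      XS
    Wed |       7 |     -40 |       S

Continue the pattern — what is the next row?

Column x1: Sat, Fri, Thu, Wed → Tue (runs backward through the weekdays Mon→Sun).
Column x2 goes -5, -3, 1, 7 → 15 (differences are 2, 4, 6, … (increasing by 2 each time)).
Column x3: 5, -10, 20, -40 → 80 (×(-2) each step).
For the column x4, runs through clothing sizes XS→XL: L, XL, XS, S → M.
Putting it together: Tue  15  80  M.

Tue  15  80  M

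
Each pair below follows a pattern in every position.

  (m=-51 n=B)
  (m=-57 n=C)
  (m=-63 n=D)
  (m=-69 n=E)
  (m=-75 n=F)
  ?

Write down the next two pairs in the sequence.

For the m, −6 each step: -51, -57, -63, -69, -75 → -81 → -87.
N: B, C, D, E, F → G → H (letters move forward 1 place in the alphabet).
So the next two pairs are (m=-81 n=G) and (m=-87 n=H).

(m=-81 n=G), (m=-87 n=H)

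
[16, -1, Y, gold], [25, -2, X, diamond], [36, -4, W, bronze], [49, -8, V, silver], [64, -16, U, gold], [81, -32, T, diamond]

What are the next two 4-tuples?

[100, -64, S, bronze], [121, -128, R, silver]

For the first slot, perfect squares: 4², 5², 6², …: 16, 25, 36, 49, 64, 81 → 100 → 121.
Second slot: ×2 each step; -1, -2, -4, -8, -16, -32 → -64 → -128.
Letter: letters move back 1 place in the alphabet, so Y, X, W, V, U, T → S → R.
Rank goes gold, diamond, bronze, silver, gold, diamond → bronze → silver (repeats gold → diamond → bronze → silver).
So the next two 4-tuples are [100, -64, S, bronze] and [121, -128, R, silver].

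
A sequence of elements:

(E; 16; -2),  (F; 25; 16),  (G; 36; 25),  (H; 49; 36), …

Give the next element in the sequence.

(I; 64; 49)

Letter goes E, F, G, H → I (letters move forward 1 place in the alphabet).
Second slot — perfect squares: 4², 5², 6², …: 16, 25, 36, 49 → 64.
Third slot goes -2, 16, 25, 36 → 49 (always the previous value of the second slot).
So the next element is (I; 64; 49).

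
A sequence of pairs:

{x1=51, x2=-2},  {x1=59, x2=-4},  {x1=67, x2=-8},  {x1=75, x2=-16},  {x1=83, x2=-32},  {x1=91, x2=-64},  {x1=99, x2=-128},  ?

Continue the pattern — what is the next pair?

X1: +8 each step; 51, 59, 67, 75, 83, 91, 99 → 107.
X2 goes -2, -4, -8, -16, -32, -64, -128 → -256 (×2 each step).
So the next pair is {x1=107, x2=-256}.

{x1=107, x2=-256}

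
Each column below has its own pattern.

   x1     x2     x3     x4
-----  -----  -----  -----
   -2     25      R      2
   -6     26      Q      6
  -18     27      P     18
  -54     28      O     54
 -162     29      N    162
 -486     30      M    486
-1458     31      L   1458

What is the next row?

Column x1: ×3 each step; -2, -6, -18, -54, -162, -486, -1458 → -4374.
Column x2: +1 each step, so 25, 26, 27, 28, 29, 30, 31 → 32.
Column x3: R, Q, P, O, N, M, L → K (letters move back 1 place in the alphabet).
Column x4: ×3 each step; 2, 6, 18, 54, 162, 486, 1458 → 4374.
So the next row is -4374  32  K  4374.

-4374  32  K  4374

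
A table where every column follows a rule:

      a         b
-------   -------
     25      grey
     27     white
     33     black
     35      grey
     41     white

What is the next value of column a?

43

Column a: 25, 27, 33, 35, 41 → 43 (alternating steps +2, +6, +2, +6, …).
For the column b, repeats grey → white → black: grey, white, black, grey, white → black.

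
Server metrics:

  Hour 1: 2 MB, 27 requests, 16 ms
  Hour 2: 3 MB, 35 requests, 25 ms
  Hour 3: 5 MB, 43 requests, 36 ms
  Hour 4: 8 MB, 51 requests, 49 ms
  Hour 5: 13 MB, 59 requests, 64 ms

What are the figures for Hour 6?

For the MB, each term is the sum of the two before it: 2, 3, 5, 8, 13 → 21.
Requests: +8 each step, so 27, 35, 43, 51, 59 → 67.
Ms goes 16, 25, 36, 49, 64 → 81 (perfect squares: 4², 5², 6², …).
Putting it together: 21 MB, 67 requests, 81 ms.

21 MB, 67 requests, 81 ms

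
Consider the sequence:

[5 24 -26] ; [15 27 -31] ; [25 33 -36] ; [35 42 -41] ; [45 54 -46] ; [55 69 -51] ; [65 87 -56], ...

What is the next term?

[75 108 -61]

First slot — +10 each step: 5, 15, 25, 35, 45, 55, 65 → 75.
Second slot — differences are 3, 6, 9, … (increasing by 3 each time): 24, 27, 33, 42, 54, 69, 87 → 108.
Third slot: −5 each step, so -26, -31, -36, -41, -46, -51, -56 → -61.
So the next term is [75 108 -61].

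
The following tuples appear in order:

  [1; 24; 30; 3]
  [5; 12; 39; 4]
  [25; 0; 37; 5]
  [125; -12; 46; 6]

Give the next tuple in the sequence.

First part: ×5 each step; 1, 5, 25, 125 → 625.
Second part goes 24, 12, 0, -12 → -24 (−12 each step).
For the third part, alternating steps +9, −2, +9, −2, …: 30, 39, 37, 46 → 44.
Fourth part goes 3, 4, 5, 6 → 7 (+1 each step).
Combining the parts gives [625; -24; 44; 7].

[625; -24; 44; 7]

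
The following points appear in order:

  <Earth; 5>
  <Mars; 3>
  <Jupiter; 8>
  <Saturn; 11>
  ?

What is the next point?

<Uranus; 19>

Planet: runs through the planets Mercury→Neptune; Earth, Mars, Jupiter, Saturn → Uranus.
Second coordinate — each term is the sum of the two before it: 5, 3, 8, 11 → 19.
Putting it together: <Uranus; 19>.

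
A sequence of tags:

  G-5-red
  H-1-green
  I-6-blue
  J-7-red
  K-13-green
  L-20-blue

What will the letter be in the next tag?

M

Letter — letters move forward 1 place in the alphabet: G, H, I, J, K, L → M.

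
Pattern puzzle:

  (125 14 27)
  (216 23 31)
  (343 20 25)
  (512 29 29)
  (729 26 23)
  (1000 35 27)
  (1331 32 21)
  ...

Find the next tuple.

First part goes 125, 216, 343, 512, 729, 1000, 1331 → 1728 (perfect cubes: 5³, 6³, 7³, …).
Second part: alternating steps +9, −3, +9, −3, …, so 14, 23, 20, 29, 26, 35, 32 → 41.
Third part goes 27, 31, 25, 29, 23, 27, 21 → 25 (alternating steps +4, −6, +4, −6, …).
Combining the parts gives (1728 41 25).

(1728 41 25)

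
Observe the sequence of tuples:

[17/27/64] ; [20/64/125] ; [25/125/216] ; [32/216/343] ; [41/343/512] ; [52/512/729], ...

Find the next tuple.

[65/729/1000]

First slot goes 17, 20, 25, 32, 41, 52 → 65 (differences are 3, 5, 7, … (increasing by 2 each time)).
For the second slot, perfect cubes: 3³, 4³, 5³, …: 27, 64, 125, 216, 343, 512 → 729.
Third slot goes 64, 125, 216, 343, 512, 729 → 1000 (perfect cubes: 4³, 5³, 6³, …).
Combining the parts gives [65/729/1000].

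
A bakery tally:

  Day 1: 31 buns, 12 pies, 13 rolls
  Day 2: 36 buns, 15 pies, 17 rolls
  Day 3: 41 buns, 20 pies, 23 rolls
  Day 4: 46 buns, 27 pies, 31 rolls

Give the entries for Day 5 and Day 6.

Buns — +5 each step: 31, 36, 41, 46 → 51 → 56.
Pies: differences are 3, 5, 7, … (increasing by 2 each time), so 12, 15, 20, 27 → 36 → 47.
Rolls: differences are 4, 6, 8, … (increasing by 2 each time), so 13, 17, 23, 31 → 41 → 53.
So the next two lines are 51 buns, 36 pies, 41 rolls and 56 buns, 47 pies, 53 rolls.

51 buns, 36 pies, 41 rolls; 56 buns, 47 pies, 53 rolls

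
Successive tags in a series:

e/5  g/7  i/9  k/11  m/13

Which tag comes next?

o/15

For the letter, letters move forward 2 places in the alphabet: e, g, i, k, m → o.
Second component goes 5, 7, 9, 11, 13 → 15 (+2 each step).
Putting it together: o/15.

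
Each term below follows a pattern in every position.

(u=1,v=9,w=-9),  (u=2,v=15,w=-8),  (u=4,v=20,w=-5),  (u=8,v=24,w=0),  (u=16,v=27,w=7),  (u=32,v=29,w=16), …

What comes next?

U: ×2 each step; 1, 2, 4, 8, 16, 32 → 64.
V — differences are 6, 5, 4, … (decreasing by 1 each time): 9, 15, 20, 24, 27, 29 → 30.
W: differences are 1, 3, 5, … (increasing by 2 each time); -9, -8, -5, 0, 7, 16 → 27.
So the next term is (u=64,v=30,w=27).

(u=64,v=30,w=27)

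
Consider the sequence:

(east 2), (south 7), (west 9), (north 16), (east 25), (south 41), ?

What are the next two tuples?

Direction — repeats east → south → west → north: east, south, west, north, east, south → west → north.
Second coordinate goes 2, 7, 9, 16, 25, 41 → 66 → 107 (each term is the sum of the two before it).
So the next two tuples are (west 66) and (north 107).

(west 66), (north 107)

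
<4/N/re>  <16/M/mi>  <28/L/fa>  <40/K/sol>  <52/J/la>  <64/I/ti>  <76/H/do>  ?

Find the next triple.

<88/G/re>

For the first part, +12 each step: 4, 16, 28, 40, 52, 64, 76 → 88.
Letter — letters move back 1 place in the alphabet: N, M, L, K, J, I, H → G.
Note — runs through the solfège scale do→ti: re, mi, fa, sol, la, ti, do → re.
Combining the parts gives <88/G/re>.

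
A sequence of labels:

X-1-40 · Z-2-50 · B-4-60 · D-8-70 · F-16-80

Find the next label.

H-32-90

Letter: X, Z, B, D, F → H (letters move forward 2 places in the alphabet, wrapping Z→A).
For the second component, ×2 each step: 1, 2, 4, 8, 16 → 32.
Third component: +10 each step, so 40, 50, 60, 70, 80 → 90.
Putting it together: H-32-90.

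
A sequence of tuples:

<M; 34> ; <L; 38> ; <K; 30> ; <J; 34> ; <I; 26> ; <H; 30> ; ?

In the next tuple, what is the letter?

Letter goes M, L, K, J, I, H → G (letters move back 1 place in the alphabet).

G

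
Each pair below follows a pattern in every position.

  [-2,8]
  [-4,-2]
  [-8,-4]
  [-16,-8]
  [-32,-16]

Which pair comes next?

[-64,-32]

First component: ×2 each step, so -2, -4, -8, -16, -32 → -64.
Second component: always the previous value of the first component, so 8, -2, -4, -8, -16 → -32.
So the next pair is [-64,-32].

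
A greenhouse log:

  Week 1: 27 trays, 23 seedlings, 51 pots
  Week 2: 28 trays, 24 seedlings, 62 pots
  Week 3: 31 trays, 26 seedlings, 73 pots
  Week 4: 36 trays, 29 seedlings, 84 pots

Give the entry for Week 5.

Trays: differences are 1, 3, 5, … (increasing by 2 each time); 27, 28, 31, 36 → 43.
Seedlings: 23, 24, 26, 29 → 33 (differences are 1, 2, 3, … (increasing by 1 each time)).
Pots: 51, 62, 73, 84 → 95 (+11 each step).
So the next line is 43 trays, 33 seedlings, 95 pots.

43 trays, 33 seedlings, 95 pots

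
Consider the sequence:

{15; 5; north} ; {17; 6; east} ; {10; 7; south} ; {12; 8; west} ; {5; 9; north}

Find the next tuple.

{7; 10; east}

First component: alternating steps +2, −7, +2, −7, …; 15, 17, 10, 12, 5 → 7.
Second component: +1 each step; 5, 6, 7, 8, 9 → 10.
Direction: repeats north → east → south → west; north, east, south, west, north → east.
Combining the parts gives {7; 10; east}.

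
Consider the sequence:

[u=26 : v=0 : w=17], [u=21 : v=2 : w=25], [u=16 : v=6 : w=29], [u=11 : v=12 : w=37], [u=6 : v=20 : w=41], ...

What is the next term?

For the u, −5 each step: 26, 21, 16, 11, 6 → 1.
V: 0, 2, 6, 12, 20 → 30 (differences are 2, 4, 6, … (increasing by 2 each time)).
For the w, alternating steps +8, +4, +8, +4, …: 17, 25, 29, 37, 41 → 49.
Putting it together: [u=1 : v=30 : w=49].

[u=1 : v=30 : w=49]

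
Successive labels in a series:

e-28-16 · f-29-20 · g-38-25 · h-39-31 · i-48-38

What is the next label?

For the letter, letters move forward 1 place in the alphabet: e, f, g, h, i → j.
Second component: alternating steps +1, +9, +1, +9, …; 28, 29, 38, 39, 48 → 49.
Third component goes 16, 20, 25, 31, 38 → 46 (differences are 4, 5, 6, … (increasing by 1 each time)).
So the next label is j-49-46.

j-49-46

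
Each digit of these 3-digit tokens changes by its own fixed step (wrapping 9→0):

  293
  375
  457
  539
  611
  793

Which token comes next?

For the first digit, +1 each step, mod 10: 2, 3, 4, 5, 6, 7 → 8.
Second digit: 9, 7, 5, 3, 1, 9 → 7 (−2 each step, mod 10).
For the third digit, +2 each step, mod 10: 3, 5, 7, 9, 1, 3 → 5.
So the next token is 875.

875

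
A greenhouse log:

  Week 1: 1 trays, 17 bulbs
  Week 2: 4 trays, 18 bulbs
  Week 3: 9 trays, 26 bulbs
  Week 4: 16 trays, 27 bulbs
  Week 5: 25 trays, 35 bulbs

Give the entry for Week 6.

36 trays, 36 bulbs

Trays: 1, 4, 9, 16, 25 → 36 (perfect squares: 1², 2², 3², …).
Bulbs: alternating steps +1, +8, +1, +8, …, so 17, 18, 26, 27, 35 → 36.
Putting it together: 36 trays, 36 bulbs.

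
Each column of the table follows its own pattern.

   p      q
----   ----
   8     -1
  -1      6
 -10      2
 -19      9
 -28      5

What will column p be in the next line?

Column p: 8, -1, -10, -19, -28 → -37 (−9 each step).

-37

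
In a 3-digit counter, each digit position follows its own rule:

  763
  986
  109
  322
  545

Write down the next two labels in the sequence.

768 then 981

For the first digit, +2 each step, mod 10: 7, 9, 1, 3, 5 → 7 → 9.
Second digit goes 6, 8, 0, 2, 4 → 6 → 8 (+2 each step, mod 10).
Third digit goes 3, 6, 9, 2, 5 → 8 → 1 (+3 each step, mod 10).
Putting the parts together: 768 and then 981.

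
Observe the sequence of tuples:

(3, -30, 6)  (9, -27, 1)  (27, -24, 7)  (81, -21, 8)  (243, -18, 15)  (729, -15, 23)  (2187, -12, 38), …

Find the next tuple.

First part: 3, 9, 27, 81, 243, 729, 2187 → 6561 (×3 each step).
For the second part, +3 each step: -30, -27, -24, -21, -18, -15, -12 → -9.
For the third part, each term is the sum of the two before it: 6, 1, 7, 8, 15, 23, 38 → 61.
Combining the parts gives (6561, -9, 61).

(6561, -9, 61)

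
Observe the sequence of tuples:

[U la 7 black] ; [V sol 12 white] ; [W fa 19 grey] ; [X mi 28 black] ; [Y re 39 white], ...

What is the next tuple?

[Z do 52 grey]

Letter — letters move forward 1 place in the alphabet: U, V, W, X, Y → Z.
Note: runs backward through the solfège scale do→ti; la, sol, fa, mi, re → do.
Third component: differences are 5, 7, 9, … (increasing by 2 each time); 7, 12, 19, 28, 39 → 52.
For the shade, repeats black → white → grey: black, white, grey, black, white → grey.
Combining the parts gives [Z do 52 grey].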